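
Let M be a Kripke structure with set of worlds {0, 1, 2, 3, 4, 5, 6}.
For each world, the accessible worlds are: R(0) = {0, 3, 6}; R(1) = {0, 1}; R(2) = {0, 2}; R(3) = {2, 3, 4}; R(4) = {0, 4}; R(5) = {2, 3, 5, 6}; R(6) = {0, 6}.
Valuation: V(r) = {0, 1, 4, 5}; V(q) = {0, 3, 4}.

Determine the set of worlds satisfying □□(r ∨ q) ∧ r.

Let φ = □□(r ∨ q) ∧ r. Evaluate φ at each world:
  0 (successors {0, 3, 6}): φ is false.
  1 (successors {0, 1}): φ is false.
  2 (successors {0, 2}): φ is false.
  3 (successors {2, 3, 4}): φ is false.
  4 (successors {0, 4}): φ is false.
  5 (successors {2, 3, 5, 6}): φ is false.
  6 (successors {0, 6}): φ is false.
For instance, at 6:
  At 6: □□(r ∨ q) is false, r is false, so □□(r ∨ q) ∧ r is false.
    At 6: □□(r ∨ q) requires □(r ∨ q) at every successor {0, 6}.
      □(r ∨ q) fails at 0, so □□(r ∨ q) is false at 6.
Satisfying worlds: none.

none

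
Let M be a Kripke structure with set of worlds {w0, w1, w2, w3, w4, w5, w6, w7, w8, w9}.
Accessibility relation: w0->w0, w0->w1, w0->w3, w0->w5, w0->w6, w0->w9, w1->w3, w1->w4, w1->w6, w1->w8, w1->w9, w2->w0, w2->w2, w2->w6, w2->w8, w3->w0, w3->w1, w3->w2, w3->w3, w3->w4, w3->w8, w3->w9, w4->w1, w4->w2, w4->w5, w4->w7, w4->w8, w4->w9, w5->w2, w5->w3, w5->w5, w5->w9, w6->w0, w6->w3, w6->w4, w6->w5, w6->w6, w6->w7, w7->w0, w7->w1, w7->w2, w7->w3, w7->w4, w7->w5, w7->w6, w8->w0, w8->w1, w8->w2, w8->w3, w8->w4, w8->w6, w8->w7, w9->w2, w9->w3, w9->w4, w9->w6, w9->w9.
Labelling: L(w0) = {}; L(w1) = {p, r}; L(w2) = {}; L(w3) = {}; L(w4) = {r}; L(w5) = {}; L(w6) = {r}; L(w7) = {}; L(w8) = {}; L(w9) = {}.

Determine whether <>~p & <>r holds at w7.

Yes

At w7: <>~p is true, <>r is true, so <>~p & <>r is true.
  At w7: <>~p requires ~p at some successor in {w0, w1, w2, w3, w4, w5, w6}.
    ~p holds at w0, so <>~p is true at w7.
  At w7: <>r requires r at some successor in {w0, w1, w2, w3, w4, w5, w6}.
    r holds at w1, so <>r is true at w7.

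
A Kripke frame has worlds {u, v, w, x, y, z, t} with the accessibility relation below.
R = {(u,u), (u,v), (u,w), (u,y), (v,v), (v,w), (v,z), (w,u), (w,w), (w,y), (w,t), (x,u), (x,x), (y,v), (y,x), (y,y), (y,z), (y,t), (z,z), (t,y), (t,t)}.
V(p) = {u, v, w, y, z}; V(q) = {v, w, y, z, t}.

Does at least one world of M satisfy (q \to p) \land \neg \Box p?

Yes

Let φ = (q \to p) \land \neg \Box p. Evaluate φ at each world:
  u (successors {u, v, w, y}): φ is false.
  v (successors {v, w, z}): φ is false.
  w (successors {u, w, y, t}): φ is true.
  x (successors {u, x}): φ is true.
  y (successors {v, x, y, z, t}): φ is true.
  z (successors {z}): φ is false.
  t (successors {y, t}): φ is false.
Detail at w (witness):
  At w: q \to p is true, \neg \Box p is true, so (q \to p) \land \neg \Box p is true.
    At w: \Box p is false, so \neg \Box p is true.
      At w: \Box p requires p at every successor {u, w, y, t}.
        p fails at t, so \Box p is false at w.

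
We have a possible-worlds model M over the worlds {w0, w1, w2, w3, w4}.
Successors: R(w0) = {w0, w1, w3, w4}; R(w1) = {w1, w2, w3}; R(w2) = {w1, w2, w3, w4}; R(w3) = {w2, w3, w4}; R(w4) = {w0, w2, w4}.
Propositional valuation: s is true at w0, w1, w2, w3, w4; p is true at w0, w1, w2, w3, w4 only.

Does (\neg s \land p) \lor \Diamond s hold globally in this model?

Yes

Let φ = (\neg s \land p) \lor \Diamond s. Evaluate φ at each world:
  w0 (successors {w0, w1, w3, w4}): φ is true.
  w1 (successors {w1, w2, w3}): φ is true.
  w2 (successors {w1, w2, w3, w4}): φ is true.
  w3 (successors {w2, w3, w4}): φ is true.
  w4 (successors {w0, w2, w4}): φ is true.
For instance, at w1:
  At w1: \neg s \land p is false, \Diamond s is true, so (\neg s \land p) \lor \Diamond s is true.
    At w1: \Diamond s requires s at some successor in {w1, w2, w3}.
      s holds at w1, so \Diamond s is true at w1.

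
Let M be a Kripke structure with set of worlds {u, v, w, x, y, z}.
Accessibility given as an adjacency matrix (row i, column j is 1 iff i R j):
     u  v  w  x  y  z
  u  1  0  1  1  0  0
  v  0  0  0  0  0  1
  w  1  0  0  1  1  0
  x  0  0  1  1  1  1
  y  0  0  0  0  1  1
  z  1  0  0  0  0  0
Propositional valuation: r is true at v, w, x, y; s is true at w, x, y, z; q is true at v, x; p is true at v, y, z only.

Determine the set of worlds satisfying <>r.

u, w, x, y

Recall that <>ψ holds at a world iff ψ holds at some accessible world.
Let φ = <>r. Evaluate φ at each world:
  u (successors {u, w, x}): φ is true.
  v (successors {z}): φ is false.
  w (successors {u, x, y}): φ is true.
  x (successors {w, x, y, z}): φ is true.
  y (successors {y, z}): φ is true.
  z (successors {u}): φ is false.
For instance, at y:
  At y: <>r requires r at some successor in {y, z}.
    r holds at y, so <>r is true at y.
Satisfying worlds: {u, w, x, y}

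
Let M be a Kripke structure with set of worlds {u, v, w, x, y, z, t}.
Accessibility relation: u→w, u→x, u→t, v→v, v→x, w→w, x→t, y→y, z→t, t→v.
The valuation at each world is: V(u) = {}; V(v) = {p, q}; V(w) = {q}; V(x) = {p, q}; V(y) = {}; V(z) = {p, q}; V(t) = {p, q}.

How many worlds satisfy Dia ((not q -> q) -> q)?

7

Let φ = Dia ((not q -> q) -> q). Evaluate φ at each world:
  u (successors {w, x, t}): φ is true.
  v (successors {v, x}): φ is true.
  w (successors {w}): φ is true.
  x (successors {t}): φ is true.
  y (successors {y}): φ is true.
  z (successors {t}): φ is true.
  t (successors {v}): φ is true.
For instance, at u:
  At u: Dia ((not q -> q) -> q) requires (not q -> q) -> q at some successor in {w, x, t}.
    (not q -> q) -> q holds at w, so Dia ((not q -> q) -> q) is true at u.
Satisfying worlds: {u, v, w, x, y, z, t}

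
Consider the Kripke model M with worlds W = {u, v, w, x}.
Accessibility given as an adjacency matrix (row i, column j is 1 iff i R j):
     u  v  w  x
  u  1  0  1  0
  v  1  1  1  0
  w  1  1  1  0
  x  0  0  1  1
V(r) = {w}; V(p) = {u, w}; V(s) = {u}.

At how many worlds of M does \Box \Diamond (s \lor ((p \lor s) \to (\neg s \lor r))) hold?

Recall that \Box ψ holds at a world iff ψ holds at every accessible world, and \Diamond ψ holds iff ψ holds at some accessible world.
Let φ = \Box \Diamond (s \lor ((p \lor s) \to (\neg s \lor r))). Evaluate φ at each world:
  u (successors {u, w}): φ is true.
  v (successors {u, v, w}): φ is true.
  w (successors {u, v, w}): φ is true.
  x (successors {w, x}): φ is true.
For instance, at u:
  At u: \Box \Diamond (s \lor ((p \lor s) \to (\neg s \lor r))) requires \Diamond (s \lor ((p \lor s) \to (\neg s \lor r))) at every successor {u, w}.
      At u: \Diamond (s \lor ((p \lor s) \to (\neg s \lor r))) requires s \lor ((p \lor s) \to (\neg s \lor r)) at some successor in {u, w}.
        s \lor ((p \lor s) \to (\neg s \lor r)) holds at u, so \Diamond (s \lor ((p \lor s) \to (\neg s \lor r))) is true at u.
      At w: \Diamond (s \lor ((p \lor s) \to (\neg s \lor r))) requires s \lor ((p \lor s) \to (\neg s \lor r)) at some successor in {u, v, w}.
        s \lor ((p \lor s) \to (\neg s \lor r)) holds at u, so \Diamond (s \lor ((p \lor s) \to (\neg s \lor r))) is true at w.
  So \Box \Diamond (s \lor ((p \lor s) \to (\neg s \lor r))) is true at u.
Satisfying worlds: {u, v, w, x}

4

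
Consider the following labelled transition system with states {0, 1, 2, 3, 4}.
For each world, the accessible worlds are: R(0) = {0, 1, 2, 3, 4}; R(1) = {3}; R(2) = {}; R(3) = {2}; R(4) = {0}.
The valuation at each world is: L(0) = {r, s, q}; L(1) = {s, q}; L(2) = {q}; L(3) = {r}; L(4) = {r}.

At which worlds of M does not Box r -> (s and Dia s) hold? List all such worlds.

Let φ = not Box r -> (s and Dia s). Evaluate φ at each world:
  0 (successors {0, 1, 2, 3, 4}): φ is true.
  1 (successors {3}): φ is true.
  2 (successors ∅): φ is true.
  3 (successors {2}): φ is false.
  4 (successors {0}): φ is true.
For instance, at 0:
  At 0: not Box r is true, s and Dia s is true, so not Box r -> (s and Dia s) is true.
    At 0: Box r is false, so not Box r is true.
      At 0: Box r requires r at every successor {0, 1, 2, 3, 4}.
        r fails at 1, so Box r is false at 0.
    At 0: s is true, Dia s is true, so s and Dia s is true.
      At 0: Dia s requires s at some successor in {0, 1, 2, 3, 4}.
        s holds at 0, so Dia s is true at 0.
Satisfying worlds: {0, 1, 2, 4}

0, 1, 2, 4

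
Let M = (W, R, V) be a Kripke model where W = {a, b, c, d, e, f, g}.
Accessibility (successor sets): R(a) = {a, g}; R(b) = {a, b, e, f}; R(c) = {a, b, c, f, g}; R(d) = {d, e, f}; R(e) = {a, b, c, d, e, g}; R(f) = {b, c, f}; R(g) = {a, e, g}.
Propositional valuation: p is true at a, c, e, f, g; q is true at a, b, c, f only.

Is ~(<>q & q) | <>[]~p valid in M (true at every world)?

Let φ = ~(<>q & q) | <>[]~p. Evaluate φ at each world:
  a (successors {a, g}): φ is false.
  b (successors {a, b, e, f}): φ is false.
  c (successors {a, b, c, f, g}): φ is false.
  d (successors {d, e, f}): φ is true.
  e (successors {a, b, c, d, e, g}): φ is true.
  f (successors {b, c, f}): φ is false.
  g (successors {a, e, g}): φ is true.
Detail at a (counterexample):
  At a: ~(<>q & q) is false, <>[]~p is false, so ~(<>q & q) | <>[]~p is false.
    At a: <>q & q is true, so ~(<>q & q) is false.
      At a: <>q is true, q is true, so <>q & q is true.
    At a: <>[]~p requires []~p at some successor in {a, g}.
      At a: []~p is false.
      At g: []~p is false.
    So <>[]~p is false at a.

No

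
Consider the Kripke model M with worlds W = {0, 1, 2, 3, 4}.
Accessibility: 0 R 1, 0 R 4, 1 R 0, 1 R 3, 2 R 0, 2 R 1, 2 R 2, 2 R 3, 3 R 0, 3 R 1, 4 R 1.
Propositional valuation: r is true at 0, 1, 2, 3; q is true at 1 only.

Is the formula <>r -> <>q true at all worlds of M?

No

Recall that <>ψ holds at a world iff ψ holds at some accessible world.
Let φ = <>r -> <>q. Evaluate φ at each world:
  0 (successors {1, 4}): φ is true.
  1 (successors {0, 3}): φ is false.
  2 (successors {0, 1, 2, 3}): φ is true.
  3 (successors {0, 1}): φ is true.
  4 (successors {1}): φ is true.
Detail at 1 (counterexample):
  At 1: <>r is true, <>q is false, so <>r -> <>q is false.
    At 1: <>r requires r at some successor in {0, 3}.
      r holds at 0, so <>r is true at 1.
    At 1: <>q requires q at some successor in {0, 3}.
      At 0: q is false.
      At 3: q is false.
    So <>q is false at 1.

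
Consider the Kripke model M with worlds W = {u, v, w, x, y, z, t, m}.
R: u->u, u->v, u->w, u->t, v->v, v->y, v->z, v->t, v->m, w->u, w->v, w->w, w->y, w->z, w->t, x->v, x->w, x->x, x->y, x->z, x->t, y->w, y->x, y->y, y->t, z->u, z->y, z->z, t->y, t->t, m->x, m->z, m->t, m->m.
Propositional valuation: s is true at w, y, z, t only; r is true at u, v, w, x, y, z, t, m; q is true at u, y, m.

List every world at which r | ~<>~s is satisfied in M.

Let φ = r | ~<>~s. Evaluate φ at each world:
  u (successors {u, v, w, t}): φ is true.
  v (successors {v, y, z, t, m}): φ is true.
  w (successors {u, v, w, y, z, t}): φ is true.
  x (successors {v, w, x, y, z, t}): φ is true.
  y (successors {w, x, y, t}): φ is true.
  z (successors {u, y, z}): φ is true.
  t (successors {y, t}): φ is true.
  m (successors {x, z, t, m}): φ is true.
For instance, at y:
  At y: r is true, ~<>~s is false, so r | ~<>~s is true.
    At y: <>~s is true, so ~<>~s is false.
      At y: <>~s requires ~s at some successor in {w, x, y, t}.
        ~s holds at x, so <>~s is true at y.
Satisfying worlds: {u, v, w, x, y, z, t, m}

u, v, w, x, y, z, t, m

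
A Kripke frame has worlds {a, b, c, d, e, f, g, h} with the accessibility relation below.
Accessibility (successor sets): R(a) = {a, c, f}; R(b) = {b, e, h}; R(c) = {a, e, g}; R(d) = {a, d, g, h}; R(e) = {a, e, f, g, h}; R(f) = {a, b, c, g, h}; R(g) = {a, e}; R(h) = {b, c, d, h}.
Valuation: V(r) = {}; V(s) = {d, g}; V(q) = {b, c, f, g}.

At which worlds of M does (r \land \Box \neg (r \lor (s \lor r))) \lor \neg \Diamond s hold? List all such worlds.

Let φ = (r \land \Box \neg (r \lor (s \lor r))) \lor \neg \Diamond s. Evaluate φ at each world:
  a (successors {a, c, f}): φ is true.
  b (successors {b, e, h}): φ is true.
  c (successors {a, e, g}): φ is false.
  d (successors {a, d, g, h}): φ is false.
  e (successors {a, e, f, g, h}): φ is false.
  f (successors {a, b, c, g, h}): φ is false.
  g (successors {a, e}): φ is true.
  h (successors {b, c, d, h}): φ is false.
For instance, at b:
  At b: r \land \Box \neg (r \lor (s \lor r)) is false, \neg \Diamond s is true, so (r \land \Box \neg (r \lor (s \lor r))) \lor \neg \Diamond s is true.
    At b: r is false, \Box \neg (r \lor (s \lor r)) is true, so r \land \Box \neg (r \lor (s \lor r)) is false.
      At b: \Box \neg (r \lor (s \lor r)) requires \neg (r \lor (s \lor r)) at every successor {b, e, h}.
        At b: \neg (r \lor (s \lor r)) is true.
        At e: \neg (r \lor (s \lor r)) is true.
        At h: \neg (r \lor (s \lor r)) is true.
      So \Box \neg (r \lor (s \lor r)) is true at b.
    At b: \Diamond s is false, so \neg \Diamond s is true.
      At b: \Diamond s requires s at some successor in {b, e, h}.
        At b: s is false.
        At e: s is false.
        At h: s is false.
      So \Diamond s is false at b.
Satisfying worlds: {a, b, g}

a, b, g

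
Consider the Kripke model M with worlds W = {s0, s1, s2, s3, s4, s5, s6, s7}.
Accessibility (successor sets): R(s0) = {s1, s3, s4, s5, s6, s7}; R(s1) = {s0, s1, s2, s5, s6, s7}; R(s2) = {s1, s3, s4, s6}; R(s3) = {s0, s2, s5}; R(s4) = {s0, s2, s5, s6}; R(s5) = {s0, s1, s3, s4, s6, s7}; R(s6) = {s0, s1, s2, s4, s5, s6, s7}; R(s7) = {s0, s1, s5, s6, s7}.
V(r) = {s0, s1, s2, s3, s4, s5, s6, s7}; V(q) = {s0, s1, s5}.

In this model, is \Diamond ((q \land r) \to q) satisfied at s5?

Recall that \Diamond ψ holds at a world iff ψ holds at some accessible world.
At s5: \Diamond ((q \land r) \to q) requires (q \land r) \to q at some successor in {s0, s1, s3, s4, s6, s7}.
  (q \land r) \to q holds at s0, so \Diamond ((q \land r) \to q) is true at s5.

Yes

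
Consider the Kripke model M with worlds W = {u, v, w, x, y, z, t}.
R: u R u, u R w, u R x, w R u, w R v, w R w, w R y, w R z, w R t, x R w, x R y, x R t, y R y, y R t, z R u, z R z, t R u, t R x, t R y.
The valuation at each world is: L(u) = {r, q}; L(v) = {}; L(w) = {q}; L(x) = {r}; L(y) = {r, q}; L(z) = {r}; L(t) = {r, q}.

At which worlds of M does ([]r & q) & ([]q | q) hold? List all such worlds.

y, t

Recall that []ψ holds at a world iff ψ holds at every accessible world, and <>ψ holds iff ψ holds at some accessible world.
Let φ = ([]r & q) & ([]q | q). Evaluate φ at each world:
  u (successors {u, w, x}): φ is false.
  v (successors ∅): φ is false.
  w (successors {u, v, w, y, z, t}): φ is false.
  x (successors {w, y, t}): φ is false.
  y (successors {y, t}): φ is true.
  z (successors {u, z}): φ is false.
  t (successors {u, x, y}): φ is true.
For instance, at z:
  At z: []r & q is false, []q | q is false, so ([]r & q) & ([]q | q) is false.
    At z: []r is true, q is false, so []r & q is false.
      At z: []r requires r at every successor {u, z}.
        At u: r is true.
        At z: r is true.
      So []r is true at z.
    At z: []q is false, q is false, so []q | q is false.
      At z: []q requires q at every successor {u, z}.
        q fails at z, so []q is false at z.
Satisfying worlds: {y, t}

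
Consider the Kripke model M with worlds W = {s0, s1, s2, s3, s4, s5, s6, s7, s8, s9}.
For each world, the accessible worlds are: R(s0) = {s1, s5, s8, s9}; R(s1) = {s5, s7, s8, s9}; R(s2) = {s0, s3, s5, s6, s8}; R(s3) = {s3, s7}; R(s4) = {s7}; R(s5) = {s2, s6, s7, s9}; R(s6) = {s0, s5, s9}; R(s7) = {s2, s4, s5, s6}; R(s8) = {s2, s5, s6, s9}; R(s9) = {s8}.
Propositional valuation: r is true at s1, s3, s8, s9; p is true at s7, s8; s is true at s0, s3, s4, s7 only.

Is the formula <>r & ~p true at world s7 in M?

At s7: <>r is false, ~p is false, so <>r & ~p is false.
  At s7: <>r requires r at some successor in {s2, s4, s5, s6}.
    At s2: r is false.
    At s4: r is false.
    At s5: r is false.
    At s6: r is false.
  So <>r is false at s7.

No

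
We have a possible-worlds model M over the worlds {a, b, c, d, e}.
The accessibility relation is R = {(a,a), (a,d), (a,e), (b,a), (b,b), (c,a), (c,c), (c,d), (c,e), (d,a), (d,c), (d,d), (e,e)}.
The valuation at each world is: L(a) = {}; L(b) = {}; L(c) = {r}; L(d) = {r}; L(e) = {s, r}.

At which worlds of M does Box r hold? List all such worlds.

e

Let φ = Box r. Evaluate φ at each world:
  a (successors {a, d, e}): φ is false.
  b (successors {a, b}): φ is false.
  c (successors {a, c, d, e}): φ is false.
  d (successors {a, c, d}): φ is false.
  e (successors {e}): φ is true.
For instance, at a:
  At a: Box r requires r at every successor {a, d, e}.
    r fails at a, so Box r is false at a.
Satisfying worlds: {e}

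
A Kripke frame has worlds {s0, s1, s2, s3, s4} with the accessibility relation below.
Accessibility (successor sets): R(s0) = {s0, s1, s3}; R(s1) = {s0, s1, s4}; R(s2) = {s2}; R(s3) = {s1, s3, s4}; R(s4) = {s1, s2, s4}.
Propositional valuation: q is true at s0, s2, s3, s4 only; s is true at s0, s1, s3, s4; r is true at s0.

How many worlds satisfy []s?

Recall that []ψ holds at a world iff ψ holds at every accessible world, and <>ψ holds iff ψ holds at some accessible world.
Let φ = []s. Evaluate φ at each world:
  s0 (successors {s0, s1, s3}): φ is true.
  s1 (successors {s0, s1, s4}): φ is true.
  s2 (successors {s2}): φ is false.
  s3 (successors {s1, s3, s4}): φ is true.
  s4 (successors {s1, s2, s4}): φ is false.
For instance, at s0:
  At s0: []s requires s at every successor {s0, s1, s3}.
    At s0: s is true.
    At s1: s is true.
    At s3: s is true.
  So []s is true at s0.
Satisfying worlds: {s0, s1, s3}

3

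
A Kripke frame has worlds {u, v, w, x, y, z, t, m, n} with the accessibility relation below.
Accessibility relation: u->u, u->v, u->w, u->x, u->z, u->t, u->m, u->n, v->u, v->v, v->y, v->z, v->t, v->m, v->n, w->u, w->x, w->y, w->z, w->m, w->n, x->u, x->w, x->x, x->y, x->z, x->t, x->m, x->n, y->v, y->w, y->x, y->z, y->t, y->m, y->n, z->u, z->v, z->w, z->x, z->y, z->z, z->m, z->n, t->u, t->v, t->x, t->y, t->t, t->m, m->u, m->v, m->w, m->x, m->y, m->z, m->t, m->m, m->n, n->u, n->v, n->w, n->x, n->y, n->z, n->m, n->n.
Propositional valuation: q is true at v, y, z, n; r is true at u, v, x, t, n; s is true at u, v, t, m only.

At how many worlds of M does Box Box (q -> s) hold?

0

Recall that Box ψ holds at a world iff ψ holds at every accessible world, and Dia ψ holds iff ψ holds at some accessible world.
Let φ = Box Box (q -> s). Evaluate φ at each world:
  u (successors {u, v, w, x, z, t, m, n}): φ is false.
  v (successors {u, v, y, z, t, m, n}): φ is false.
  w (successors {u, x, y, z, m, n}): φ is false.
  x (successors {u, w, x, y, z, t, m, n}): φ is false.
  y (successors {v, w, x, z, t, m, n}): φ is false.
  z (successors {u, v, w, x, y, z, m, n}): φ is false.
  t (successors {u, v, x, y, t, m}): φ is false.
  m (successors {u, v, w, x, y, z, t, m, n}): φ is false.
  n (successors {u, v, w, x, y, z, m, n}): φ is false.
For instance, at t:
  At t: Box Box (q -> s) requires Box (q -> s) at every successor {u, v, x, y, t, m}.
    Box (q -> s) fails at u, so Box Box (q -> s) is false at t.
      At u: Box (q -> s) requires q -> s at every successor {u, v, w, x, z, t, m, n}.
        q -> s fails at z, so Box (q -> s) is false at u.
Satisfying worlds: none.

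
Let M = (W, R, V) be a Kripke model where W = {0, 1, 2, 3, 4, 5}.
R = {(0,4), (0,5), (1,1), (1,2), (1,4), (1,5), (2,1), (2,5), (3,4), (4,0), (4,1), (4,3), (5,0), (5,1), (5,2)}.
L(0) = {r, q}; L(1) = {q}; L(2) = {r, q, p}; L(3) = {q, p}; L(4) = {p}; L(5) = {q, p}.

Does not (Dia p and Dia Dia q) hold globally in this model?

Recall that Dia ψ holds at a world iff ψ holds at some accessible world.
Let φ = not (Dia p and Dia Dia q). Evaluate φ at each world:
  0 (successors {4, 5}): φ is false.
  1 (successors {1, 2, 4, 5}): φ is false.
  2 (successors {1, 5}): φ is false.
  3 (successors {4}): φ is false.
  4 (successors {0, 1, 3}): φ is false.
  5 (successors {0, 1, 2}): φ is false.
Detail at 0 (counterexample):
  At 0: Dia p and Dia Dia q is true, so not (Dia p and Dia Dia q) is false.
    At 0: Dia p is true, Dia Dia q is true, so Dia p and Dia Dia q is true.
      At 0: Dia p requires p at some successor in {4, 5}.
        p holds at 4, so Dia p is true at 0.
      At 0: Dia Dia q requires Dia q at some successor in {4, 5}.
        Dia q holds at 4, so Dia Dia q is true at 0.

No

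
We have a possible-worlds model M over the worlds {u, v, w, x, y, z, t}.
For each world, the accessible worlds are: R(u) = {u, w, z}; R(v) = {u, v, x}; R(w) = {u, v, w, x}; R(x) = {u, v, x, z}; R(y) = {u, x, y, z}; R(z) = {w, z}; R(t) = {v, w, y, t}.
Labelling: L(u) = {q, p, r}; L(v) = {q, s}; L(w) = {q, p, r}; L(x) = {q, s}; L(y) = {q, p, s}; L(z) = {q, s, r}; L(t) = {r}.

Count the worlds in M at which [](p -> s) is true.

0

Let φ = [](p -> s). Evaluate φ at each world:
  u (successors {u, w, z}): φ is false.
  v (successors {u, v, x}): φ is false.
  w (successors {u, v, w, x}): φ is false.
  x (successors {u, v, x, z}): φ is false.
  y (successors {u, x, y, z}): φ is false.
  z (successors {w, z}): φ is false.
  t (successors {v, w, y, t}): φ is false.
For instance, at z:
  At z: [](p -> s) requires p -> s at every successor {w, z}.
    p -> s fails at w, so [](p -> s) is false at z.
Satisfying worlds: none.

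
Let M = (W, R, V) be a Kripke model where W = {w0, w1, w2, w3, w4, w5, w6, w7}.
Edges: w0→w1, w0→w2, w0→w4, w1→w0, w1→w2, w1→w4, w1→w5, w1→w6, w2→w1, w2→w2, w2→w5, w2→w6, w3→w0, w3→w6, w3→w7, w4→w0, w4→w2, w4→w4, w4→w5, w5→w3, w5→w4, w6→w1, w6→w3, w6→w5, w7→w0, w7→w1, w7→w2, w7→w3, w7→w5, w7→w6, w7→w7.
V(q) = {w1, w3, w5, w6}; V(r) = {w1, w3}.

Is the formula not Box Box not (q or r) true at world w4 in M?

Recall that Box ψ holds at a world iff ψ holds at every accessible world, and Dia ψ holds iff ψ holds at some accessible world.
At w4: Box Box not (q or r) is false, so not Box Box not (q or r) is true.
  At w4: Box Box not (q or r) requires Box not (q or r) at every successor {w0, w2, w4, w5}.
    Box not (q or r) fails at w0, so Box Box not (q or r) is false at w4.
      At w0: Box not (q or r) requires not (q or r) at every successor {w1, w2, w4}.
        not (q or r) fails at w1, so Box not (q or r) is false at w0.

Yes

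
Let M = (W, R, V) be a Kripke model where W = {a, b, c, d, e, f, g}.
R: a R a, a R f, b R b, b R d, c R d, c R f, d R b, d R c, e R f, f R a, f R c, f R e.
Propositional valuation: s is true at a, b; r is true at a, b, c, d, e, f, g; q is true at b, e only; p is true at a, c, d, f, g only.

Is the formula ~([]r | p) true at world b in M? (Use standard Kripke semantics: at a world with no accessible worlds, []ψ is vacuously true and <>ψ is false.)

Recall that []ψ holds at a world iff ψ holds at every accessible world, and <>ψ holds iff ψ holds at some accessible world.
At b: []r | p is true, so ~([]r | p) is false.
  At b: []r is true, p is false, so []r | p is true.
    At b: []r requires r at every successor {b, d}.
      At b: r is true.
      At d: r is true.
    So []r is true at b.

No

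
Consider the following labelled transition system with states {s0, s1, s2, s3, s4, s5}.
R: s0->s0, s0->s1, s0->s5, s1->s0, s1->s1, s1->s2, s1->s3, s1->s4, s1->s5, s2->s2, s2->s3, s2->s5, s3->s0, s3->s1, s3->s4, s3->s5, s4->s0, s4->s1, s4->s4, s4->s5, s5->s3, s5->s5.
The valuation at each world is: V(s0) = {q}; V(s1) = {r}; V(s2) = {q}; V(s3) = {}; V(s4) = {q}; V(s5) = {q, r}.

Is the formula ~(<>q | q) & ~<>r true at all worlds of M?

No

Let φ = ~(<>q | q) & ~<>r. Evaluate φ at each world:
  s0 (successors {s0, s1, s5}): φ is false.
  s1 (successors {s0, s1, s2, s3, s4, s5}): φ is false.
  s2 (successors {s2, s3, s5}): φ is false.
  s3 (successors {s0, s1, s4, s5}): φ is false.
  s4 (successors {s0, s1, s4, s5}): φ is false.
  s5 (successors {s3, s5}): φ is false.
Detail at s0 (counterexample):
  At s0: ~(<>q | q) is false, ~<>r is false, so ~(<>q | q) & ~<>r is false.
    At s0: <>q | q is true, so ~(<>q | q) is false.
      At s0: <>q is true, q is true, so <>q | q is true.
    At s0: <>r is true, so ~<>r is false.
      At s0: <>r requires r at some successor in {s0, s1, s5}.
        r holds at s1, so <>r is true at s0.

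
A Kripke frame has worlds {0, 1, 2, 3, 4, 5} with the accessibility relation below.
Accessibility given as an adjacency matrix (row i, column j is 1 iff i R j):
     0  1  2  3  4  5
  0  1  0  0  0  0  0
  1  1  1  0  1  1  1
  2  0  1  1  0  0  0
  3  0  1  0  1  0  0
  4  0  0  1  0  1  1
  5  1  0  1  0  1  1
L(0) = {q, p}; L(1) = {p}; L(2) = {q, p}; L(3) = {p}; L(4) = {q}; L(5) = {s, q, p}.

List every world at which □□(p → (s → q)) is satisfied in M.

0, 1, 2, 3, 4, 5

Let φ = □□(p → (s → q)). Evaluate φ at each world:
  0 (successors {0}): φ is true.
  1 (successors {0, 1, 3, 4, 5}): φ is true.
  2 (successors {1, 2}): φ is true.
  3 (successors {1, 3}): φ is true.
  4 (successors {2, 4, 5}): φ is true.
  5 (successors {0, 2, 4, 5}): φ is true.
For instance, at 0:
  At 0: □□(p → (s → q)) requires □(p → (s → q)) at every successor {0}.
      At 0: □(p → (s → q)) requires p → (s → q) at every successor {0}.
        At 0: p → (s → q) is true.
      So □(p → (s → q)) is true at 0.
  So □□(p → (s → q)) is true at 0.
Satisfying worlds: {0, 1, 2, 3, 4, 5}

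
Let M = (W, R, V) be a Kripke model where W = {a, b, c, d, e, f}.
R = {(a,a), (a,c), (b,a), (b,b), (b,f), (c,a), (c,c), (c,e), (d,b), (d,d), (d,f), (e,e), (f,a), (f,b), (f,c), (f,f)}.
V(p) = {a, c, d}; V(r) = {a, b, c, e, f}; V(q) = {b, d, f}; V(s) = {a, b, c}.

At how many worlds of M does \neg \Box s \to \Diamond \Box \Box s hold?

Recall that \Box ψ holds at a world iff ψ holds at every accessible world, and \Diamond ψ holds iff ψ holds at some accessible world.
Let φ = \neg \Box s \to \Diamond \Box \Box s. Evaluate φ at each world:
  a (successors {a, c}): φ is true.
  b (successors {a, b, f}): φ is false.
  c (successors {a, c, e}): φ is false.
  d (successors {b, d, f}): φ is false.
  e (successors {e}): φ is false.
  f (successors {a, b, c, f}): φ is false.
For instance, at d:
  At d: \neg \Box s is true, \Diamond \Box \Box s is false, so \neg \Box s \to \Diamond \Box \Box s is false.
    At d: \Box s is false, so \neg \Box s is true.
      At d: \Box s requires s at every successor {b, d, f}.
        s fails at d, so \Box s is false at d.
    At d: \Diamond \Box \Box s requires \Box \Box s at some successor in {b, d, f}.
      At b: \Box \Box s is false.
      At d: \Box \Box s is false.
      At f: \Box \Box s is false.
    So \Diamond \Box \Box s is false at d.
Satisfying worlds: {a}

1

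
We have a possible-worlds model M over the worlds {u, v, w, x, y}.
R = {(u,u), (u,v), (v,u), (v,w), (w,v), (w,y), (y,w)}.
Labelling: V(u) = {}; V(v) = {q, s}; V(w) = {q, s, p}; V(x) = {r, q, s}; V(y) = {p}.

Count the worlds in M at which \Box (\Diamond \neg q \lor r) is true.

4

Recall that \Box ψ holds at a world iff ψ holds at every accessible world, and \Diamond ψ holds iff ψ holds at some accessible world.
Let φ = \Box (\Diamond \neg q \lor r). Evaluate φ at each world:
  u (successors {u, v}): φ is true.
  v (successors {u, w}): φ is true.
  w (successors {v, y}): φ is false.
  x (successors ∅): φ is true.
  y (successors {w}): φ is true.
For instance, at u:
  At u: \Box (\Diamond \neg q \lor r) requires \Diamond \neg q \lor r at every successor {u, v}.
      At u: \Diamond \neg q is true, r is false, so \Diamond \neg q \lor r is true.
      At v: \Diamond \neg q is true, r is false, so \Diamond \neg q \lor r is true.
  So \Box (\Diamond \neg q \lor r) is true at u.
Satisfying worlds: {u, v, x, y}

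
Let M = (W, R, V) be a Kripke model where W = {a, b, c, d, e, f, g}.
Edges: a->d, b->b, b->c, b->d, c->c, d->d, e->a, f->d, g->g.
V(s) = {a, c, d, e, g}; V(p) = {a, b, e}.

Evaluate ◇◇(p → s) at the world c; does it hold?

At c: ◇◇(p → s) requires ◇(p → s) at some successor in {c}.
  ◇(p → s) holds at c, so ◇◇(p → s) is true at c.
    At c: ◇(p → s) requires p → s at some successor in {c}.
      p → s holds at c, so ◇(p → s) is true at c.

Yes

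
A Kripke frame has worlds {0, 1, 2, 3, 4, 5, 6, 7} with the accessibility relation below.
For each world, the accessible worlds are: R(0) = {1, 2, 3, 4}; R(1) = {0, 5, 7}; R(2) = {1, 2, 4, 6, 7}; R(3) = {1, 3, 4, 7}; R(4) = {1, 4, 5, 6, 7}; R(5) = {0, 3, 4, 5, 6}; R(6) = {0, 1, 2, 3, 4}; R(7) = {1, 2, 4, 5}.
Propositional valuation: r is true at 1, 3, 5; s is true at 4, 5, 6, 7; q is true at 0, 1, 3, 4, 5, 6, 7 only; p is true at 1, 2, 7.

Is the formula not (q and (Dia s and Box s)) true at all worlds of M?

Recall that Box ψ holds at a world iff ψ holds at every accessible world, and Dia ψ holds iff ψ holds at some accessible world.
Let φ = not (q and (Dia s and Box s)). Evaluate φ at each world:
  0 (successors {1, 2, 3, 4}): φ is true.
  1 (successors {0, 5, 7}): φ is true.
  2 (successors {1, 2, 4, 6, 7}): φ is true.
  3 (successors {1, 3, 4, 7}): φ is true.
  4 (successors {1, 4, 5, 6, 7}): φ is true.
  5 (successors {0, 3, 4, 5, 6}): φ is true.
  6 (successors {0, 1, 2, 3, 4}): φ is true.
  7 (successors {1, 2, 4, 5}): φ is true.
For instance, at 4:
  At 4: q and (Dia s and Box s) is false, so not (q and (Dia s and Box s)) is true.
    At 4: q is true, Dia s and Box s is false, so q and (Dia s and Box s) is false.
      At 4: Dia s is true, Box s is false, so Dia s and Box s is false.

Yes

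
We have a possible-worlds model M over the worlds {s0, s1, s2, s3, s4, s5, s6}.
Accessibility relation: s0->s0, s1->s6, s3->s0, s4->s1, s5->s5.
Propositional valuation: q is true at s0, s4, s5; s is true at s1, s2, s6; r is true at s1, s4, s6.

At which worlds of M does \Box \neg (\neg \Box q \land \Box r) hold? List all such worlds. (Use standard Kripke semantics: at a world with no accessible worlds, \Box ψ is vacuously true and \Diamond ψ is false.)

s0, s1, s2, s3, s5, s6

Let φ = \Box \neg (\neg \Box q \land \Box r). Evaluate φ at each world:
  s0 (successors {s0}): φ is true.
  s1 (successors {s6}): φ is true.
  s2 (successors ∅): φ is true.
  s3 (successors {s0}): φ is true.
  s4 (successors {s1}): φ is false.
  s5 (successors {s5}): φ is true.
  s6 (successors ∅): φ is true.
For instance, at s5:
  At s5: \Box \neg (\neg \Box q \land \Box r) requires \neg (\neg \Box q \land \Box r) at every successor {s5}.
      At s5: \neg \Box q \land \Box r is false, so \neg (\neg \Box q \land \Box r) is true.
  So \Box \neg (\neg \Box q \land \Box r) is true at s5.
Satisfying worlds: {s0, s1, s2, s3, s5, s6}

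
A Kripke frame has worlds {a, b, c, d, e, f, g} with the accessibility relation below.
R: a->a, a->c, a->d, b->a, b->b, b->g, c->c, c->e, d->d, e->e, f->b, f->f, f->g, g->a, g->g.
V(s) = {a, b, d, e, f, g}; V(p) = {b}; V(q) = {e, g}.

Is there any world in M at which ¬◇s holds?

Recall that ◇ψ holds at a world iff ψ holds at some accessible world.
Let φ = ¬◇s. Evaluate φ at each world:
  a (successors {a, c, d}): φ is false.
  b (successors {a, b, g}): φ is false.
  c (successors {c, e}): φ is false.
  d (successors {d}): φ is false.
  e (successors {e}): φ is false.
  f (successors {b, f, g}): φ is false.
  g (successors {a, g}): φ is false.
For instance, at f:
  At f: ◇s is true, so ¬◇s is false.
    At f: ◇s requires s at some successor in {b, f, g}.
      s holds at b, so ◇s is true at f.

No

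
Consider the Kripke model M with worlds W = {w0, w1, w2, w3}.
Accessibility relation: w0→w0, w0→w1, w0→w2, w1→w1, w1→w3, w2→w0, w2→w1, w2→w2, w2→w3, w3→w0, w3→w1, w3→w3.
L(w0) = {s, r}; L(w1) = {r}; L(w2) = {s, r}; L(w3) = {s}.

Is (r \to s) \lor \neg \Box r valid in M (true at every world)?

Let φ = (r \to s) \lor \neg \Box r. Evaluate φ at each world:
  w0 (successors {w0, w1, w2}): φ is true.
  w1 (successors {w1, w3}): φ is true.
  w2 (successors {w0, w1, w2, w3}): φ is true.
  w3 (successors {w0, w1, w3}): φ is true.
For instance, at w2:
  At w2: r \to s is true, \neg \Box r is true, so (r \to s) \lor \neg \Box r is true.
    At w2: \Box r is false, so \neg \Box r is true.
      At w2: \Box r requires r at every successor {w0, w1, w2, w3}.
        r fails at w3, so \Box r is false at w2.

Yes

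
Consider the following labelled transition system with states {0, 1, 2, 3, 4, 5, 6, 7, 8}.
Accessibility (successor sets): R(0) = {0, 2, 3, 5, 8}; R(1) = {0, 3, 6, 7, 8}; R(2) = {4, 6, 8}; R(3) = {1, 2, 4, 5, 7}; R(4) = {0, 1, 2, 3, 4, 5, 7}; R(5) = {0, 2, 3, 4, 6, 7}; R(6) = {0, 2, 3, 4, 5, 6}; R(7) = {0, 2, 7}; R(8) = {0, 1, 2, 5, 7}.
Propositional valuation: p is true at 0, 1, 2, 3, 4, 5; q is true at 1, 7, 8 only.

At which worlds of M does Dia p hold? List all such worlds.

0, 1, 2, 3, 4, 5, 6, 7, 8

Recall that Dia ψ holds at a world iff ψ holds at some accessible world.
Let φ = Dia p. Evaluate φ at each world:
  0 (successors {0, 2, 3, 5, 8}): φ is true.
  1 (successors {0, 3, 6, 7, 8}): φ is true.
  2 (successors {4, 6, 8}): φ is true.
  3 (successors {1, 2, 4, 5, 7}): φ is true.
  4 (successors {0, 1, 2, 3, 4, 5, 7}): φ is true.
  5 (successors {0, 2, 3, 4, 6, 7}): φ is true.
  6 (successors {0, 2, 3, 4, 5, 6}): φ is true.
  7 (successors {0, 2, 7}): φ is true.
  8 (successors {0, 1, 2, 5, 7}): φ is true.
For instance, at 1:
  At 1: Dia p requires p at some successor in {0, 3, 6, 7, 8}.
    p holds at 0, so Dia p is true at 1.
Satisfying worlds: {0, 1, 2, 3, 4, 5, 6, 7, 8}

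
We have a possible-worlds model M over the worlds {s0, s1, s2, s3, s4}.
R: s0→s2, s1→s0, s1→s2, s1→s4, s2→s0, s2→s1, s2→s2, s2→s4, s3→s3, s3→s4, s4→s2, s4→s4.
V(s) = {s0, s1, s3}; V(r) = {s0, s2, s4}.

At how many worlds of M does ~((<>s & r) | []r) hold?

Let φ = ~((<>s & r) | []r). Evaluate φ at each world:
  s0 (successors {s2}): φ is false.
  s1 (successors {s0, s2, s4}): φ is false.
  s2 (successors {s0, s1, s2, s4}): φ is false.
  s3 (successors {s3, s4}): φ is true.
  s4 (successors {s2, s4}): φ is false.
For instance, at s3:
  At s3: (<>s & r) | []r is false, so ~((<>s & r) | []r) is true.
    At s3: <>s & r is false, []r is false, so (<>s & r) | []r is false.
      At s3: <>s is true, r is false, so <>s & r is false.
      At s3: []r requires r at every successor {s3, s4}.
        r fails at s3, so []r is false at s3.
Satisfying worlds: {s3}

1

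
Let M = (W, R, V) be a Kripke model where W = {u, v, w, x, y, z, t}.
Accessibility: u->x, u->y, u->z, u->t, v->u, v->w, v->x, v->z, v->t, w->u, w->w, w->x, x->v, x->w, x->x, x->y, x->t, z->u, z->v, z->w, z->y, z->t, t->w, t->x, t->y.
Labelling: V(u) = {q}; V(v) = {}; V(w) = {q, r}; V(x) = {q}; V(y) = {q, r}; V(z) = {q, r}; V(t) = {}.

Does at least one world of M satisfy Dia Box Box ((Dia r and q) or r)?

Let φ = Dia Box Box ((Dia r and q) or r). Evaluate φ at each world:
  u (successors {x, y, z, t}): φ is true.
  v (successors {u, w, x, z, t}): φ is false.
  w (successors {u, w, x}): φ is false.
  x (successors {v, w, x, y, t}): φ is true.
  y (successors ∅): φ is false.
  z (successors {u, v, w, y, t}): φ is true.
  t (successors {w, x, y}): φ is true.
Detail at u (witness):
  At u: Dia Box Box ((Dia r and q) or r) requires Box Box ((Dia r and q) or r) at some successor in {x, y, z, t}.
    Box Box ((Dia r and q) or r) holds at y, so Dia Box Box ((Dia r and q) or r) is true at u.
      At y: no accessible worlds, so Box Box ((Dia r and q) or r) holds vacuously.

Yes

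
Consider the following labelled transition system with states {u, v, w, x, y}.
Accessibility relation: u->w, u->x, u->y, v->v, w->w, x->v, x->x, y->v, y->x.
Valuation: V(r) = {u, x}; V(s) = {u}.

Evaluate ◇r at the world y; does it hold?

At y: ◇r requires r at some successor in {v, x}.
  r holds at x, so ◇r is true at y.

Yes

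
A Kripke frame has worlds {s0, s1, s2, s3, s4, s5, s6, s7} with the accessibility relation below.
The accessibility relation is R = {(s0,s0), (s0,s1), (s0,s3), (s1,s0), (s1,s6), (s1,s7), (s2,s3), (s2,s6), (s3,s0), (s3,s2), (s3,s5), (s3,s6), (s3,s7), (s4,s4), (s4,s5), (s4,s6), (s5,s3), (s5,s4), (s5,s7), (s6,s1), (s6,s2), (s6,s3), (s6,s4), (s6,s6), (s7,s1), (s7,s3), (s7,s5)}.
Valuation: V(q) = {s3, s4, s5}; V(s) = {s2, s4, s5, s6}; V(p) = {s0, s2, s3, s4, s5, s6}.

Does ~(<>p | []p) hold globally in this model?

No

Let φ = ~(<>p | []p). Evaluate φ at each world:
  s0 (successors {s0, s1, s3}): φ is false.
  s1 (successors {s0, s6, s7}): φ is false.
  s2 (successors {s3, s6}): φ is false.
  s3 (successors {s0, s2, s5, s6, s7}): φ is false.
  s4 (successors {s4, s5, s6}): φ is false.
  s5 (successors {s3, s4, s7}): φ is false.
  s6 (successors {s1, s2, s3, s4, s6}): φ is false.
  s7 (successors {s1, s3, s5}): φ is false.
Detail at s0 (counterexample):
  At s0: <>p | []p is true, so ~(<>p | []p) is false.
    At s0: <>p is true, []p is false, so <>p | []p is true.
      At s0: <>p requires p at some successor in {s0, s1, s3}.
        p holds at s0, so <>p is true at s0.
      At s0: []p requires p at every successor {s0, s1, s3}.
        p fails at s1, so []p is false at s0.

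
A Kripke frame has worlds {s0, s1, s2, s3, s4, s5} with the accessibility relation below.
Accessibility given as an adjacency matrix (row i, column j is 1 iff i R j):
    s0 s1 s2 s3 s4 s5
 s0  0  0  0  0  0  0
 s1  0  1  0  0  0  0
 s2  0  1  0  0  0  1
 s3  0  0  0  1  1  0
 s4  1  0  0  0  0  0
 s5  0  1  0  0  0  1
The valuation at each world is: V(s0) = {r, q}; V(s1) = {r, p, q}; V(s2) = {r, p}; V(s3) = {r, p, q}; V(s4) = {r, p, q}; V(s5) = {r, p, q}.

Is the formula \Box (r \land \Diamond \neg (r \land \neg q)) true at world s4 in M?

No

Recall that \Box ψ holds at a world iff ψ holds at every accessible world, and \Diamond ψ holds iff ψ holds at some accessible world.
At s4: \Box (r \land \Diamond \neg (r \land \neg q)) requires r \land \Diamond \neg (r \land \neg q) at every successor {s0}.
  r \land \Diamond \neg (r \land \neg q) fails at s0, so \Box (r \land \Diamond \neg (r \land \neg q)) is false at s4.
    At s0: r is true, \Diamond \neg (r \land \neg q) is false, so r \land \Diamond \neg (r \land \neg q) is false.
      At s0: no accessible worlds, so \Diamond \neg (r \land \neg q) is false.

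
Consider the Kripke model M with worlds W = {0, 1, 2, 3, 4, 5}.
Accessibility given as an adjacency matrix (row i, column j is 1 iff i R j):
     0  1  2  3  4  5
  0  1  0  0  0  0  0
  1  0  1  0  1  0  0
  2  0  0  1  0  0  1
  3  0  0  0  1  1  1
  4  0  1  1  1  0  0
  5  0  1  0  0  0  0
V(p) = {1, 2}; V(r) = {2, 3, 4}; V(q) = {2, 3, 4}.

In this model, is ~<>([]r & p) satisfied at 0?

At 0: <>([]r & p) is false, so ~<>([]r & p) is true.
  At 0: <>([]r & p) requires []r & p at some successor in {0}.
    At 0: []r & p is false.
  So <>([]r & p) is false at 0.

Yes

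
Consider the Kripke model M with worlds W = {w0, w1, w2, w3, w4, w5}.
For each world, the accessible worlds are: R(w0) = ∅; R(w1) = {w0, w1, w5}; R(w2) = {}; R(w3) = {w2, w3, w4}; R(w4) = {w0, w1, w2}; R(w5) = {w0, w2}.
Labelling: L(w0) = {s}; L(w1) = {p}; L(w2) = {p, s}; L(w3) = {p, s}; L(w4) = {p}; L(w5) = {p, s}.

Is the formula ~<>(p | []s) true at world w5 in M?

At w5: <>(p | []s) is true, so ~<>(p | []s) is false.
  At w5: <>(p | []s) requires p | []s at some successor in {w0, w2}.
    p | []s holds at w0, so <>(p | []s) is true at w5.
      At w0: p is false, []s is true, so p | []s is true.

No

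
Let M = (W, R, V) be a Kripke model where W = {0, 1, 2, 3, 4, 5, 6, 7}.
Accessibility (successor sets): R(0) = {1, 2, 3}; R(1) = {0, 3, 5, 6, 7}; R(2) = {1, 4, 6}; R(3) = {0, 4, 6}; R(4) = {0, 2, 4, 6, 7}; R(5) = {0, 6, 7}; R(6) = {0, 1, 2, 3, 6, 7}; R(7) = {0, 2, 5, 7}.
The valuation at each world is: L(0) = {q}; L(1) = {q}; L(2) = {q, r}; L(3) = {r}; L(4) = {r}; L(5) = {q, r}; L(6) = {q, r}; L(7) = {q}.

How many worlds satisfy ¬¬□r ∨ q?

Recall that □ψ holds at a world iff ψ holds at every accessible world, and ◇ψ holds iff ψ holds at some accessible world.
Let φ = ¬¬□r ∨ q. Evaluate φ at each world:
  0 (successors {1, 2, 3}): φ is true.
  1 (successors {0, 3, 5, 6, 7}): φ is true.
  2 (successors {1, 4, 6}): φ is true.
  3 (successors {0, 4, 6}): φ is false.
  4 (successors {0, 2, 4, 6, 7}): φ is false.
  5 (successors {0, 6, 7}): φ is true.
  6 (successors {0, 1, 2, 3, 6, 7}): φ is true.
  7 (successors {0, 2, 5, 7}): φ is true.
For instance, at 2:
  At 2: ¬¬□r is false, q is true, so ¬¬□r ∨ q is true.
    At 2: ¬□r is true, so ¬¬□r is false.
      At 2: □r is false, so ¬□r is true.
Satisfying worlds: {0, 1, 2, 5, 6, 7}

6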